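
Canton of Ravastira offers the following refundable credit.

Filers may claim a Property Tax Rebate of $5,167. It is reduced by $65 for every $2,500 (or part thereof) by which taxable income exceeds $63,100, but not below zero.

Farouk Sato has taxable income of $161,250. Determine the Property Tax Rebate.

$2,567

Property Tax Rebate: income exceeds $63,100 by $98,150, which is 40 full-or-partial $2,500 increments; reduction = 40 × $65 = $2,600, leaving $2,567.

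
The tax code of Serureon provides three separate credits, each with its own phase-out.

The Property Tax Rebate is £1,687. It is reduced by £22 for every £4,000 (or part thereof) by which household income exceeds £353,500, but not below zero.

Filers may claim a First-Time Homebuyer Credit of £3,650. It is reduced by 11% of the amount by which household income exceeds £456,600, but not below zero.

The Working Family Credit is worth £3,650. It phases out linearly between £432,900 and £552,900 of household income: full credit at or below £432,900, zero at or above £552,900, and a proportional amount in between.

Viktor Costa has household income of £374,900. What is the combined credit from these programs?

Property Tax Rebate: income exceeds £353,500 by £21,400, which is 6 full-or-partial £4,000 increments; reduction = 6 × £22 = £132, leaving £1,555.
First-Time Homebuyer Credit: £374,900 is at or below the £456,600 threshold, so the full £3,650 applies.
Working Family Credit: £374,900 is at or below the £432,900 threshold, so the full £3,650 applies.
Total: £1,555 + £3,650 + £3,650 = £8,855.

£8,855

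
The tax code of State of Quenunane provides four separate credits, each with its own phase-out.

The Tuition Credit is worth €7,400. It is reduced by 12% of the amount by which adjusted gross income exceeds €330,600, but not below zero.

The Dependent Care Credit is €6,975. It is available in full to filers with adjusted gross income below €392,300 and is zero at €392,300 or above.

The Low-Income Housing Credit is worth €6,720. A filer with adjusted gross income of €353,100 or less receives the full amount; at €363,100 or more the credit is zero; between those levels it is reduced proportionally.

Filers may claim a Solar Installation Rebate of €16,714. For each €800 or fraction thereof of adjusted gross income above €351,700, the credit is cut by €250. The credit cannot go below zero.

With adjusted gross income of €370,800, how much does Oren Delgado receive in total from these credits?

€20,265

Tuition Credit: 12% of the €40,200 excess over €330,600 is €4,824; credit = €7,400 − €4,824 = €2,576.
Dependent Care Credit: €370,800 is below the €392,300 cutoff, so the full €6,975 applies.
Low-Income Housing Credit: €370,800 is at or above €363,100, so the credit is €0.
Solar Installation Rebate: income exceeds €351,700 by €19,100, which is 24 full-or-partial €800 increments; reduction = 24 × €250 = €6,000, leaving €10,714.
Total: €2,576 + €6,975 + €0 + €10,714 = €20,265.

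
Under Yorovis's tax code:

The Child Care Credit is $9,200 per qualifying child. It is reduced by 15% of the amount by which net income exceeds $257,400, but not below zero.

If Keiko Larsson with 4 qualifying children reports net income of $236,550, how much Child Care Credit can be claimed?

$36,800

Child Care Credit: base = 4 × $9,200 = $36,800. $236,550 is at or below the $257,400 threshold, so the full $36,800 applies.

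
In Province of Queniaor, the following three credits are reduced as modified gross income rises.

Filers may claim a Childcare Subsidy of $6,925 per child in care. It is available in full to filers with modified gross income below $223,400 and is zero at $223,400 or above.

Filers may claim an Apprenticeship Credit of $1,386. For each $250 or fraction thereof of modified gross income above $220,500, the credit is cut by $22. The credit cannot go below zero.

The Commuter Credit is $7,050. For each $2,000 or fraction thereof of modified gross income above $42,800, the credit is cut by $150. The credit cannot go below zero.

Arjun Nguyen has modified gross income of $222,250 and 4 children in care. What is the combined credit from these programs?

Childcare Subsidy: base = 4 × $6,925 = $27,700. $222,250 is below the $223,400 cutoff, so the full $27,700 applies.
Apprenticeship Credit: income exceeds $220,500 by $1,750, which is 7 full-or-partial $250 increments; reduction = 7 × $22 = $154, leaving $1,232.
Commuter Credit: income exceeds $42,800 by $179,450 → 90 increments × $150 = $13,500 ≥ base, so the credit is $0.
Total: $27,700 + $1,232 + $0 = $28,932.

$28,932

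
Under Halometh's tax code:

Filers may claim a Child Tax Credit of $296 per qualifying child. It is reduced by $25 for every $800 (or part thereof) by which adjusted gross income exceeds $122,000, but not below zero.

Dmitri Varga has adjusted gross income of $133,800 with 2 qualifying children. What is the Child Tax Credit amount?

$217

Child Tax Credit: base = 2 × $296 = $592. income exceeds $122,000 by $11,800, which is 15 full-or-partial $800 increments; reduction = 15 × $25 = $375, leaving $217.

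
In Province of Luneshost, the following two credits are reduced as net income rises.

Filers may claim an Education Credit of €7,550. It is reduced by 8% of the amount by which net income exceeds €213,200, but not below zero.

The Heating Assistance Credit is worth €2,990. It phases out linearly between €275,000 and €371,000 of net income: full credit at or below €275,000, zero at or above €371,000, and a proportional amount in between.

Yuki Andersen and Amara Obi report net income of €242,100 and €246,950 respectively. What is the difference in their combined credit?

€388

Yuki (€242,100): Education Credit: 8% of the €28,900 excess over €213,200 is €2,312; credit = €7,550 − €2,312 = €5,238. Heating Assistance Credit: €242,100 is at or below the €275,000 threshold, so the full €2,990 applies. total €5,238 + €2,990 = €8,228
Amara (€246,950): Education Credit: 8% of the €33,750 excess over €213,200 is €2,700; credit = €7,550 − €2,700 = €4,850. Heating Assistance Credit: €246,950 is at or below the €275,000 threshold, so the full €2,990 applies. total €4,850 + €2,990 = €7,840
Difference: |€8,228 − €7,840| = €388.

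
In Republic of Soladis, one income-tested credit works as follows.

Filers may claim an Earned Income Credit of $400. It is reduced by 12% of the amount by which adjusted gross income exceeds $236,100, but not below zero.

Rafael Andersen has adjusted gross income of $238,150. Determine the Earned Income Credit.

$154

Earned Income Credit: 12% of the $2,050 excess over $236,100 is $246; credit = $400 − $246 = $154.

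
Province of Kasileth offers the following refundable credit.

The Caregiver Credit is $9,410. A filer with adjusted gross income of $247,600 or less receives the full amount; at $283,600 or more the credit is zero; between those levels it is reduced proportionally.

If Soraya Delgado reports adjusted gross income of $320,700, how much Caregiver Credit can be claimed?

$0

Caregiver Credit: $320,700 is at or above $283,600, so the credit is $0.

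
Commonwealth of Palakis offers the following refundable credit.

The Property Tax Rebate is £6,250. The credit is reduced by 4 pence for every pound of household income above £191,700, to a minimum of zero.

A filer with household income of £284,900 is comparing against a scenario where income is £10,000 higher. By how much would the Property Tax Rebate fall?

£400

At £284,900 — 4% of the £93,200 excess over £191,700 is £3,728; credit = £6,250 − £3,728 = £2,522.
At £294,900 — 4% of the £103,200 excess over £191,700 is £4,128; credit = £6,250 − £4,128 = £2,122.
Lost: £2,522 − £2,122 = £400.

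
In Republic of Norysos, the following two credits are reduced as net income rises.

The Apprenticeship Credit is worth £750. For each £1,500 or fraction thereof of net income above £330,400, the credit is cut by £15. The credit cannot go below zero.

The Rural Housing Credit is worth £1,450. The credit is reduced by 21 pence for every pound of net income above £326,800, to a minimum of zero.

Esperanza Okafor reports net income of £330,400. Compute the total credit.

£1,444

Apprenticeship Credit: £330,400 is at or below the £330,400 threshold, so the full £750 applies.
Rural Housing Credit: 21% of the £3,600 excess over £326,800 is £756; credit = £1,450 − £756 = £694.
Total: £750 + £694 = £1,444.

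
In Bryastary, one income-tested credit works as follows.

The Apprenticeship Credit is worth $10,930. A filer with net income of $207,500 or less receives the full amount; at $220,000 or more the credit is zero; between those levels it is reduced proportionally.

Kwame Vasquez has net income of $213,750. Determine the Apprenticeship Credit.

$5,465

Apprenticeship Credit: $213,750 is $6,250 into a $12,500 phase-out range, leaving 6,250/12,500 of the credit: $10,930 × 6,250/12,500 = $5,465.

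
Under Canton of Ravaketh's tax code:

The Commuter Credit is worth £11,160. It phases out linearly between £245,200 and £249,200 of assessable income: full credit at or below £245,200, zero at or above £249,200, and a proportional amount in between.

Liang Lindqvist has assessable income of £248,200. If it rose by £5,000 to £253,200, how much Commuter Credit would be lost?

At £248,200 — £248,200 is £3,000 into a £4,000 phase-out range, leaving 1,000/4,000 of the credit: £11,160 × 1,000/4,000 = £2,790.
At £253,200 — £253,200 is at or above £249,200, so the credit is £0.
Lost: £2,790 − £0 = £2,790.

£2,790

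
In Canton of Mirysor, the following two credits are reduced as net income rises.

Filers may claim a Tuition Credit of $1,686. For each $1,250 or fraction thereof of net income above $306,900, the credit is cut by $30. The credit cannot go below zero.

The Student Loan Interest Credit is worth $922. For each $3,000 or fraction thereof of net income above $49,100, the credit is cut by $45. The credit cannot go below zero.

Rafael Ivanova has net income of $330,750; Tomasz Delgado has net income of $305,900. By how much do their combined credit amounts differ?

Rafael ($330,750): Tuition Credit: income exceeds $306,900 by $23,850, which is 20 full-or-partial $1,250 increments; reduction = 20 × $30 = $600, leaving $1,086. Student Loan Interest Credit: income exceeds $49,100 by $281,650 → 94 increments × $45 = $4,230 ≥ base, so the credit is $0. total $1,086 + $0 = $1,086
Tomasz ($305,900): Tuition Credit: $305,900 is at or below the $306,900 threshold, so the full $1,686 applies. Student Loan Interest Credit: income exceeds $49,100 by $256,800 → 86 increments × $45 = $3,870 ≥ base, so the credit is $0. total $1,686 + $0 = $1,686
Difference: |$1,086 − $1,686| = $600.

$600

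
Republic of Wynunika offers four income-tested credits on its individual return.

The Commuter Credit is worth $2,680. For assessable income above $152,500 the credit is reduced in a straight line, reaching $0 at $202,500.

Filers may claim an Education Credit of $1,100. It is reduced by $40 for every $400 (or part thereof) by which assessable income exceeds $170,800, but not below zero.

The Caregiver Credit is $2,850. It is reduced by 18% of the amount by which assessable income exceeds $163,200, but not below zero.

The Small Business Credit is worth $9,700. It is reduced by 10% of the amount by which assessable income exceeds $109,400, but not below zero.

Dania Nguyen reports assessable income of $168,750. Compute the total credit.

Commuter Credit: $168,750 is $16,250 into a $50,000 phase-out range, leaving 33,750/50,000 of the credit: $2,680 × 33,750/50,000 = $1,809.
Education Credit: $168,750 is at or below the $170,800 threshold, so the full $1,100 applies.
Caregiver Credit: 18% of the $5,550 excess over $163,200 is $999; credit = $2,850 − $999 = $1,851.
Small Business Credit: 10% of the $59,350 excess over $109,400 is $5,935; credit = $9,700 − $5,935 = $3,765.
Total: $1,809 + $1,100 + $1,851 + $3,765 = $8,525.

$8,525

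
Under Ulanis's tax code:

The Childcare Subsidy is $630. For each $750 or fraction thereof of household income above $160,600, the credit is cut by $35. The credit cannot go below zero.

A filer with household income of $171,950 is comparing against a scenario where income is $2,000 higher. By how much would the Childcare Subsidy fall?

At $171,950 — income exceeds $160,600 by $11,350, which is 16 full-or-partial $750 increments; reduction = 16 × $35 = $560, leaving $70.
At $173,950 — income exceeds $160,600 by $13,350 → 18 increments × $35 = $630 ≥ base, so the credit is $0.
Lost: $70 − $0 = $70.

$70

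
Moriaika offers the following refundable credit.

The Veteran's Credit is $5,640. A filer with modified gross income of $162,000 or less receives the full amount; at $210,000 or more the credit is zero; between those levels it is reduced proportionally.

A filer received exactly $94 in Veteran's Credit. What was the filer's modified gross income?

$94 is 94/5,640 of the full $5,640, so 5,546/5,640 of the $48,000 range has been used: income = $162,000 + $48,000 × 5,546/5,640 = $209,200.

$209,200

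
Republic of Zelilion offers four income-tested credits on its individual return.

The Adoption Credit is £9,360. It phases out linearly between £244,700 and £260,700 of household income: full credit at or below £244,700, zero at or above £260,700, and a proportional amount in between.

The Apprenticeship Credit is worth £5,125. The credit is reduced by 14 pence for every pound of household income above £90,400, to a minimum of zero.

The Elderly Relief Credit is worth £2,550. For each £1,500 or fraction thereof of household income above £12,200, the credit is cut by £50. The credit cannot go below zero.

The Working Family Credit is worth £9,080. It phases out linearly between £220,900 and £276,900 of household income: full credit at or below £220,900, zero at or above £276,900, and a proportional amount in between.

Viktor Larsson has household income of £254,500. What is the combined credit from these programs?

£7,259

Adoption Credit: £254,500 is £9,800 into a £16,000 phase-out range, leaving 6,200/16,000 of the credit: £9,360 × 6,200/16,000 = £3,627.
Apprenticeship Credit: 14% of the £164,100 excess over £90,400 is £22,974 ≥ base, so the credit is £0.
Elderly Relief Credit: income exceeds £12,200 by £242,300 → 162 increments × £50 = £8,100 ≥ base, so the credit is £0.
Working Family Credit: £254,500 is £33,600 into a £56,000 phase-out range, leaving 22,400/56,000 of the credit: £9,080 × 22,400/56,000 = £3,632.
Total: £3,627 + £0 + £0 + £3,632 = £7,259.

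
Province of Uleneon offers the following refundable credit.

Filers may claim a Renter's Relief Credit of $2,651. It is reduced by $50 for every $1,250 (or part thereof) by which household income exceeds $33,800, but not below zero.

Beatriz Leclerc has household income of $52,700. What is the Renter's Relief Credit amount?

Renter's Relief Credit: income exceeds $33,800 by $18,900, which is 16 full-or-partial $1,250 increments; reduction = 16 × $50 = $800, leaving $1,851.

$1,851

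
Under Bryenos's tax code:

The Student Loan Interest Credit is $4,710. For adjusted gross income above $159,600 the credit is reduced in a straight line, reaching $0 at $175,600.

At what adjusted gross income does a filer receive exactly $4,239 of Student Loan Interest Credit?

$161,200

$4,239 is 4,239/4,710 of the full $4,710, so 471/4,710 of the $16,000 range has been used: income = $159,600 + $16,000 × 471/4,710 = $161,200.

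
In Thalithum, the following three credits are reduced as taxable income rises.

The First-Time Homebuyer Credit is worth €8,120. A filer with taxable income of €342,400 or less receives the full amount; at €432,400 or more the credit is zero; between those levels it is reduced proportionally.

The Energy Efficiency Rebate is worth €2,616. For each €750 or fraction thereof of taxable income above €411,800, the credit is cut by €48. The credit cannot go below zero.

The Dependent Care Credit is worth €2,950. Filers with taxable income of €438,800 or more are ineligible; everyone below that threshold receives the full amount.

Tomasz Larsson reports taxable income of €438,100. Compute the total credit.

First-Time Homebuyer Credit: €438,100 is at or above €432,400, so the credit is €0.
Energy Efficiency Rebate: income exceeds €411,800 by €26,300, which is 36 full-or-partial €750 increments; reduction = 36 × €48 = €1,728, leaving €888.
Dependent Care Credit: €438,100 is below the €438,800 cutoff, so the full €2,950 applies.
Total: €0 + €888 + €2,950 = €3,838.

€3,838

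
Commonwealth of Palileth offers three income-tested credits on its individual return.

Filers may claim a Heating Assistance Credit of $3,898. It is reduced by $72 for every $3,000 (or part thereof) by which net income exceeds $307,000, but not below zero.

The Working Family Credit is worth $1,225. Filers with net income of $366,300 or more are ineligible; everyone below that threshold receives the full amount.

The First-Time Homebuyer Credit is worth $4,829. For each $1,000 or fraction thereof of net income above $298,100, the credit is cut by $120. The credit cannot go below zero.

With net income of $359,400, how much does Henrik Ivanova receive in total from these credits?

Heating Assistance Credit: income exceeds $307,000 by $52,400, which is 18 full-or-partial $3,000 increments; reduction = 18 × $72 = $1,296, leaving $2,602.
Working Family Credit: $359,400 is below the $366,300 cutoff, so the full $1,225 applies.
First-Time Homebuyer Credit: income exceeds $298,100 by $61,300 → 62 increments × $120 = $7,440 ≥ base, so the credit is $0.
Total: $2,602 + $1,225 + $0 = $3,827.

$3,827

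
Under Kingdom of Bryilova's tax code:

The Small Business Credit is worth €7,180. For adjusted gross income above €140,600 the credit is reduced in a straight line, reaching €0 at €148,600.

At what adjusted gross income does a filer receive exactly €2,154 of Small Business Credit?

€2,154 is 2,154/7,180 of the full €7,180, so 5,026/7,180 of the €8,000 range has been used: income = €140,600 + €8,000 × 5,026/7,180 = €146,200.

€146,200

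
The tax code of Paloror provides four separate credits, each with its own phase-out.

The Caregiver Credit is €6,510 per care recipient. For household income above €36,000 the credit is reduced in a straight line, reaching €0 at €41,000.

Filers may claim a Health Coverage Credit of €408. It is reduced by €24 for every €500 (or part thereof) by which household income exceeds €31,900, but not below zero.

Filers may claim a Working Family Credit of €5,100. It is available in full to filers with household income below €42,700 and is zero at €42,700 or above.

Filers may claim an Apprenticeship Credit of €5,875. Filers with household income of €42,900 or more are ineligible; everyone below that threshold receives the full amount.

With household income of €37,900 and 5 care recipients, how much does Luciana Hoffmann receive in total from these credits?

€31,276

Caregiver Credit: base = 5 × €6,510 = €32,550. €37,900 is €1,900 into a €5,000 phase-out range, leaving 3,100/5,000 of the credit: €32,550 × 3,100/5,000 = €20,181.
Health Coverage Credit: income exceeds €31,900 by €6,000, which is 12 full-or-partial €500 increments; reduction = 12 × €24 = €288, leaving €120.
Working Family Credit: €37,900 is below the €42,700 cutoff, so the full €5,100 applies.
Apprenticeship Credit: €37,900 is below the €42,900 cutoff, so the full €5,875 applies.
Total: €20,181 + €120 + €5,100 + €5,875 = €31,276.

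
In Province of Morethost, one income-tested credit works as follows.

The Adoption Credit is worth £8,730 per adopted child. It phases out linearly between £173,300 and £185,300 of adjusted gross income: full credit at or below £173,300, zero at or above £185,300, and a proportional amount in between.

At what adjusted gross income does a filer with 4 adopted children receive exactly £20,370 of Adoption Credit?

Full credit = 4 × £8,730 = £34,920.
£20,370 is 20,370/34,920 of the full £34,920, so 14,550/34,920 of the £12,000 range has been used: income = £173,300 + £12,000 × 14,550/34,920 = £178,300.

£178,300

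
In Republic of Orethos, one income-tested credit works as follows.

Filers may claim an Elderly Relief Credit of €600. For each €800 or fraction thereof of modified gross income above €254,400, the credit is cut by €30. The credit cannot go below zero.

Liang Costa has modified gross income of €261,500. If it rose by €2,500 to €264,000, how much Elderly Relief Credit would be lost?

At €261,500 — income exceeds €254,400 by €7,100, which is 9 full-or-partial €800 increments; reduction = 9 × €30 = €270, leaving €330.
At €264,000 — income exceeds €254,400 by €9,600, which is 12 full-or-partial €800 increments; reduction = 12 × €30 = €360, leaving €240.
Lost: €330 − €240 = €90.

€90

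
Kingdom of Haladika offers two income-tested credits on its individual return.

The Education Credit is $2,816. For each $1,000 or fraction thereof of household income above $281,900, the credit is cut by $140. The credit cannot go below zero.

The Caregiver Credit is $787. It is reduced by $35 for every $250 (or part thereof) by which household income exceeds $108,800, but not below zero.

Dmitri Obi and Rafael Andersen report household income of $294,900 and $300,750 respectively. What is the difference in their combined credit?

$840

Dmitri ($294,900): Education Credit: income exceeds $281,900 by $13,000, which is 13 full-or-partial $1,000 increments; reduction = 13 × $140 = $1,820, leaving $996. Caregiver Credit: income exceeds $108,800 by $186,100 → 745 increments × $35 = $26,075 ≥ base, so the credit is $0. total $996 + $0 = $996
Rafael ($300,750): Education Credit: income exceeds $281,900 by $18,850, which is 19 full-or-partial $1,000 increments; reduction = 19 × $140 = $2,660, leaving $156. Caregiver Credit: income exceeds $108,800 by $191,950 → 768 increments × $35 = $26,880 ≥ base, so the credit is $0. total $156 + $0 = $156
Difference: |$996 − $156| = $840.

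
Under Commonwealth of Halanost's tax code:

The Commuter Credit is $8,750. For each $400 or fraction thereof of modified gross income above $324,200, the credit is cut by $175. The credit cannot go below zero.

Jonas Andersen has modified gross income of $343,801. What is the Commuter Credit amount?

$0

Commuter Credit: income exceeds $324,200 by $19,601 → 50 increments × $175 = $8,750 ≥ base, so the credit is $0.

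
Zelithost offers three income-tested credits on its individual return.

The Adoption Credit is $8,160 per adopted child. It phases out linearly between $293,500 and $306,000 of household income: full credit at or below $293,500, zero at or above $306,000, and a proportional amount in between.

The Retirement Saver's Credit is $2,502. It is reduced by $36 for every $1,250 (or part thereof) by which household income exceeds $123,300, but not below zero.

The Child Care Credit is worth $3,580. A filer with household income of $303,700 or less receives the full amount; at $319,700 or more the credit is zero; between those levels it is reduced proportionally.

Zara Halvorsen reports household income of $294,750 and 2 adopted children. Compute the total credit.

$18,268

Adoption Credit: base = 2 × $8,160 = $16,320. $294,750 is $1,250 into a $12,500 phase-out range, leaving 11,250/12,500 of the credit: $16,320 × 11,250/12,500 = $14,688.
Retirement Saver's Credit: income exceeds $123,300 by $171,450 → 138 increments × $36 = $4,968 ≥ base, so the credit is $0.
Child Care Credit: $294,750 is at or below the $303,700 threshold, so the full $3,580 applies.
Total: $14,688 + $0 + $3,580 = $18,268.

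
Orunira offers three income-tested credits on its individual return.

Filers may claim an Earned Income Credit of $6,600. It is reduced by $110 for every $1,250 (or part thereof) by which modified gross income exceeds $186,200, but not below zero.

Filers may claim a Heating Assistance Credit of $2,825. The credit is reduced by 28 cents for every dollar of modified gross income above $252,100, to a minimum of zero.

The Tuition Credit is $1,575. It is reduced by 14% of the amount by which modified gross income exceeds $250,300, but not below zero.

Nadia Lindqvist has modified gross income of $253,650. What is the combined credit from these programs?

$4,157

Earned Income Credit: income exceeds $186,200 by $67,450, which is 54 full-or-partial $1,250 increments; reduction = 54 × $110 = $5,940, leaving $660.
Heating Assistance Credit: 28% of the $1,550 excess over $252,100 is $434; credit = $2,825 − $434 = $2,391.
Tuition Credit: 14% of the $3,350 excess over $250,300 is $469; credit = $1,575 − $469 = $1,106.
Total: $660 + $2,391 + $1,106 = $4,157.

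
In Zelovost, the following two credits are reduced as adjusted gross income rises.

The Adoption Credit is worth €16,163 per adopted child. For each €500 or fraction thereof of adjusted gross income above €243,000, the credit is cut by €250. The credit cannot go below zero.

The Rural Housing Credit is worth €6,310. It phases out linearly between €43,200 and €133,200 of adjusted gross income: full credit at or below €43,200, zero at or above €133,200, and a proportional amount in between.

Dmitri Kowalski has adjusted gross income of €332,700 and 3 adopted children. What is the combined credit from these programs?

Adoption Credit: base = 3 × €16,163 = €48,489. income exceeds €243,000 by €89,700, which is 180 full-or-partial €500 increments; reduction = 180 × €250 = €45,000, leaving €3,489.
Rural Housing Credit: €332,700 is at or above €133,200, so the credit is €0.
Total: €3,489 + €0 = €3,489.

€3,489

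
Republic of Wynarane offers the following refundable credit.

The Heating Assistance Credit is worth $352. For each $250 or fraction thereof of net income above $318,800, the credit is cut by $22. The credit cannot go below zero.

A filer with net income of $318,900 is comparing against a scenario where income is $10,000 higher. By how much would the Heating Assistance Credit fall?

$330

At $318,900 — income exceeds $318,800 by $100, which is 1 full-or-partial $250 increment; reduction = 1 × $22 = $22, leaving $330.
At $328,900 — income exceeds $318,800 by $10,100 → 41 increments × $22 = $902 ≥ base, so the credit is $0.
Lost: $330 − $0 = $330.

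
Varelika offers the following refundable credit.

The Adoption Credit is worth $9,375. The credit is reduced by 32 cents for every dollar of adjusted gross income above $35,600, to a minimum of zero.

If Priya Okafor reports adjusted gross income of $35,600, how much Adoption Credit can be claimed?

Adoption Credit: $35,600 is at or below the $35,600 threshold, so the full $9,375 applies.

$9,375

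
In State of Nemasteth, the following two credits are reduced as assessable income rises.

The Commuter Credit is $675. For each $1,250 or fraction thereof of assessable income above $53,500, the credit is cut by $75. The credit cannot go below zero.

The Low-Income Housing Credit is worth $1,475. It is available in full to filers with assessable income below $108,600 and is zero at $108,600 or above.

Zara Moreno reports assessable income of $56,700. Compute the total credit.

$1,925

Commuter Credit: income exceeds $53,500 by $3,200, which is 3 full-or-partial $1,250 increments; reduction = 3 × $75 = $225, leaving $450.
Low-Income Housing Credit: $56,700 is below the $108,600 cutoff, so the full $1,475 applies.
Total: $450 + $1,475 = $1,925.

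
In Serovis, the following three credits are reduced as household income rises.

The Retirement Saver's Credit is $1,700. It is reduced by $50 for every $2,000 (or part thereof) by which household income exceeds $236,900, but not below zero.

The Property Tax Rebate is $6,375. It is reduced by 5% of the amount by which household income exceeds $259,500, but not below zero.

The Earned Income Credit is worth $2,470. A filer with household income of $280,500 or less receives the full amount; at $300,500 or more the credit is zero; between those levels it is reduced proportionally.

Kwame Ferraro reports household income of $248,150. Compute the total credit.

Retirement Saver's Credit: income exceeds $236,900 by $11,250, which is 6 full-or-partial $2,000 increments; reduction = 6 × $50 = $300, leaving $1,400.
Property Tax Rebate: $248,150 is at or below the $259,500 threshold, so the full $6,375 applies.
Earned Income Credit: $248,150 is at or below the $280,500 threshold, so the full $2,470 applies.
Total: $1,400 + $6,375 + $2,470 = $10,245.

$10,245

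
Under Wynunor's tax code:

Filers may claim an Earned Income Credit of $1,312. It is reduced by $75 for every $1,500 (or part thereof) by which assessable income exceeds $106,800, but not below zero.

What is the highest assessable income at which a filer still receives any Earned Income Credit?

$132,300

After 17 increments the reduction is 17 × $75 = $1,275, leaving $37; one more increment wipes it out. Increment 17 ends at excess 17 × $1,500 = $25,500, so the highest qualifying income is $106,800 + $25,500 = $132,300.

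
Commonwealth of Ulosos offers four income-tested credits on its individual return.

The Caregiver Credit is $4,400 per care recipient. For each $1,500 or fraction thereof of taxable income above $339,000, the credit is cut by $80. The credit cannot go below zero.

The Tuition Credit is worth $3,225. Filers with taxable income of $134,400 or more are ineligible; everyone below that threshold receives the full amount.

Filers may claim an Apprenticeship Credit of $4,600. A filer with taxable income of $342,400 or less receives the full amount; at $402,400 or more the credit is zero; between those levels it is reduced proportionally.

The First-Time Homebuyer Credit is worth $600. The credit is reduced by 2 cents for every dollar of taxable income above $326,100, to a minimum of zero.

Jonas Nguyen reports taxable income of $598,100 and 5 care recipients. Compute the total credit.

Caregiver Credit: base = 5 × $4,400 = $22,000. income exceeds $339,000 by $259,100, which is 173 full-or-partial $1,500 increments; reduction = 173 × $80 = $13,840, leaving $8,160.
Tuition Credit: $598,100 meets or exceeds the $134,400 cutoff, so the credit is $0.
Apprenticeship Credit: $598,100 is at or above $402,400, so the credit is $0.
First-Time Homebuyer Credit: 2% of the $272,000 excess over $326,100 is $5,440 ≥ base, so the credit is $0.
Total: $8,160 + $0 + $0 + $0 = $8,160.

$8,160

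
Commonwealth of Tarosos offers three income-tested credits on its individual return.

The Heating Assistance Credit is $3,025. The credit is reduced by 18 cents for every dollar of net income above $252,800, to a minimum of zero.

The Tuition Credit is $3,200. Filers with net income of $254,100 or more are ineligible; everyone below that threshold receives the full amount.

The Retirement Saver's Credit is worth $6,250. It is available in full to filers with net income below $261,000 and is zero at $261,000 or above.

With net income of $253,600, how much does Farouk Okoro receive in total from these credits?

Heating Assistance Credit: 18% of the $800 excess over $252,800 is $144; credit = $3,025 − $144 = $2,881.
Tuition Credit: $253,600 is below the $254,100 cutoff, so the full $3,200 applies.
Retirement Saver's Credit: $253,600 is below the $261,000 cutoff, so the full $6,250 applies.
Total: $2,881 + $3,200 + $6,250 = $12,331.

$12,331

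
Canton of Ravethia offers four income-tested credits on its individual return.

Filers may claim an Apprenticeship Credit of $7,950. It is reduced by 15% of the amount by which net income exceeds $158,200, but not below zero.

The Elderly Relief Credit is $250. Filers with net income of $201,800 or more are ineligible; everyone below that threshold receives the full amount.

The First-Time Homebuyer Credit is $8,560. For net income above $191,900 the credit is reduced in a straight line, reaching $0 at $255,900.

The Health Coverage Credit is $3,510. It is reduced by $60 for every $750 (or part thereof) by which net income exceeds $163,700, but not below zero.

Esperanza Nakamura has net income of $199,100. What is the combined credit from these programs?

$10,292

Apprenticeship Credit: 15% of the $40,900 excess over $158,200 is $6,135; credit = $7,950 − $6,135 = $1,815.
Elderly Relief Credit: $199,100 is below the $201,800 cutoff, so the full $250 applies.
First-Time Homebuyer Credit: $199,100 is $7,200 into a $64,000 phase-out range, leaving 56,800/64,000 of the credit: $8,560 × 56,800/64,000 = $7,597.
Health Coverage Credit: income exceeds $163,700 by $35,400, which is 48 full-or-partial $750 increments; reduction = 48 × $60 = $2,880, leaving $630.
Total: $1,815 + $250 + $7,597 + $630 = $10,292.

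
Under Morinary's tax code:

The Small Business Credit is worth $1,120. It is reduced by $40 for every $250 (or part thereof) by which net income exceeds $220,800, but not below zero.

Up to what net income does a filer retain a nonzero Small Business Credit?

After 27 increments the reduction is 27 × $40 = $1,080, leaving $40; one more increment wipes it out. Increment 27 ends at excess 27 × $250 = $6,750, so the highest qualifying income is $220,800 + $6,750 = $227,550.

$227,550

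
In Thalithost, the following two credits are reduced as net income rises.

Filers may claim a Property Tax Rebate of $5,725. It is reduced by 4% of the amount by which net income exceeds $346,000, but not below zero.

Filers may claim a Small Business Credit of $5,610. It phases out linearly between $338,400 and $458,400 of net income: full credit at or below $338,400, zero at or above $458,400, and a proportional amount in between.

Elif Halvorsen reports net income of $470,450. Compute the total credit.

Property Tax Rebate: 4% of the $124,450 excess over $346,000 is $4,978; credit = $5,725 − $4,978 = $747.
Small Business Credit: $470,450 is at or above $458,400, so the credit is $0.
Total: $747 + $0 = $747.

$747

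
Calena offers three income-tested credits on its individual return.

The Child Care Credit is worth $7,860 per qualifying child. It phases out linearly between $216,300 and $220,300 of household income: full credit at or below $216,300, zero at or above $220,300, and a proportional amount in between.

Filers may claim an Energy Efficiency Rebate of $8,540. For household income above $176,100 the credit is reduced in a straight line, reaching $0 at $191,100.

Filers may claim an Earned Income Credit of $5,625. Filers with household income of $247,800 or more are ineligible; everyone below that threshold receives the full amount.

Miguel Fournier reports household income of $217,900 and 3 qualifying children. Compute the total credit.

$19,773

Child Care Credit: base = 3 × $7,860 = $23,580. $217,900 is $1,600 into a $4,000 phase-out range, leaving 2,400/4,000 of the credit: $23,580 × 2,400/4,000 = $14,148.
Energy Efficiency Rebate: $217,900 is at or above $191,100, so the credit is $0.
Earned Income Credit: $217,900 is below the $247,800 cutoff, so the full $5,625 applies.
Total: $14,148 + $0 + $5,625 = $19,773.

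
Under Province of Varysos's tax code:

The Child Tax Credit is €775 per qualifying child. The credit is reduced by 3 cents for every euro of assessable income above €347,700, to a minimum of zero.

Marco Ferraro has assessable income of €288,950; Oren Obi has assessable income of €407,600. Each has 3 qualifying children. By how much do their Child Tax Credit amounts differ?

€1,797

Marco (€288,950): Child Tax Credit: base = 3 × €775 = €2,325. €288,950 is at or below the €347,700 threshold, so the full €2,325 applies.
Oren (€407,600): Child Tax Credit: base = 3 × €775 = €2,325. 3% of the €59,900 excess over €347,700 is €1,797; credit = €2,325 − €1,797 = €528.
Difference: |€2,325 − €528| = €1,797.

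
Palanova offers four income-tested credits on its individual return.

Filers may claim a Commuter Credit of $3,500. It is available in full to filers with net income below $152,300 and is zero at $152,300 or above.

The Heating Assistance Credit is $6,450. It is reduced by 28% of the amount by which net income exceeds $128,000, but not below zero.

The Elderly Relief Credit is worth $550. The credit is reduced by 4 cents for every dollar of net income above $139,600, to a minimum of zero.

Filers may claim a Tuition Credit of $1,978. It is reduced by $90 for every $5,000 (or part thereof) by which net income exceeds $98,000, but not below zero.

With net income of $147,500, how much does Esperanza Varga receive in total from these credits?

Commuter Credit: $147,500 is below the $152,300 cutoff, so the full $3,500 applies.
Heating Assistance Credit: 28% of the $19,500 excess over $128,000 is $5,460; credit = $6,450 − $5,460 = $990.
Elderly Relief Credit: 4% of the $7,900 excess over $139,600 is $316; credit = $550 − $316 = $234.
Tuition Credit: income exceeds $98,000 by $49,500, which is 10 full-or-partial $5,000 increments; reduction = 10 × $90 = $900, leaving $1,078.
Total: $3,500 + $990 + $234 + $1,078 = $5,802.

$5,802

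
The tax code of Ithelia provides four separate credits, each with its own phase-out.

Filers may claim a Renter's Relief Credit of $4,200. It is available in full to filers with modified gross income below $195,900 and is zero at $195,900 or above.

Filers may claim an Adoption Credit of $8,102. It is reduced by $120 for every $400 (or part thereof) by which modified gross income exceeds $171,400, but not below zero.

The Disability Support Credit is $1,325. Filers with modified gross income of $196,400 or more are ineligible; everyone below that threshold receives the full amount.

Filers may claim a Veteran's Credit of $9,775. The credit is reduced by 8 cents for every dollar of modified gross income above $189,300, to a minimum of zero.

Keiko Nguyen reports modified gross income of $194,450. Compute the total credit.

Renter's Relief Credit: $194,450 is below the $195,900 cutoff, so the full $4,200 applies.
Adoption Credit: income exceeds $171,400 by $23,050, which is 58 full-or-partial $400 increments; reduction = 58 × $120 = $6,960, leaving $1,142.
Disability Support Credit: $194,450 is below the $196,400 cutoff, so the full $1,325 applies.
Veteran's Credit: 8% of the $5,150 excess over $189,300 is $412; credit = $9,775 − $412 = $9,363.
Total: $4,200 + $1,142 + $1,325 + $9,363 = $16,030.

$16,030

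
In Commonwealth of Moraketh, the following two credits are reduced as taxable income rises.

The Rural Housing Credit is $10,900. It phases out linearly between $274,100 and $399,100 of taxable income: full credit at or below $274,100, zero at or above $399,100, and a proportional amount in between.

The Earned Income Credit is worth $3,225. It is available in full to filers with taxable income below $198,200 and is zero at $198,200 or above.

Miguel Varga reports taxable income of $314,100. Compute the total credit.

Rural Housing Credit: $314,100 is $40,000 into a $125,000 phase-out range, leaving 85,000/125,000 of the credit: $10,900 × 85,000/125,000 = $7,412.
Earned Income Credit: $314,100 meets or exceeds the $198,200 cutoff, so the credit is $0.
Total: $7,412 + $0 = $7,412.

$7,412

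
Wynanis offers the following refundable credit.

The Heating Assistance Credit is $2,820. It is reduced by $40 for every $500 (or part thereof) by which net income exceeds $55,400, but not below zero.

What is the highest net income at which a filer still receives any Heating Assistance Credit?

After 70 increments the reduction is 70 × $40 = $2,800, leaving $20; one more increment wipes it out. Increment 70 ends at excess 70 × $500 = $35,000, so the highest qualifying income is $55,400 + $35,000 = $90,400.

$90,400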